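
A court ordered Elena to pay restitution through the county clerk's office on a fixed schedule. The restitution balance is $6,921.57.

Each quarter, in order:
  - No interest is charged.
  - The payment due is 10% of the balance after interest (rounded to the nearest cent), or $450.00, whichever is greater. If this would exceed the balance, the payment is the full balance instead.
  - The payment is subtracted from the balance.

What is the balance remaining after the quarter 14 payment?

Quarter 1: opening $6,921.57; payment $692.16; balance $6,229.41
Quarter 2: opening $6,229.41; payment $622.94; balance $5,606.47
Quarter 3: opening $5,606.47; payment $560.65; balance $5,045.82
Quarter 4: opening $5,045.82; payment $504.58; balance $4,541.24
Quarter 5: opening $4,541.24; payment $454.12; balance $4,087.12
Quarter 6: opening $4,087.12; payment $450.00; balance $3,637.12
Quarter 7: opening $3,637.12; payment $450.00; balance $3,187.12
Quarter 8: opening $3,187.12; payment $450.00; balance $2,737.12
Quarter 9: opening $2,737.12; payment $450.00; balance $2,287.12
Quarter 10: opening $2,287.12; payment $450.00; balance $1,837.12
Quarter 11: opening $1,837.12; payment $450.00; balance $1,387.12
Quarter 12: opening $1,387.12; payment $450.00; balance $937.12
Quarter 13: opening $937.12; payment $450.00; balance $487.12
Quarter 14: opening $487.12; payment $450.00; balance $37.12

$37.12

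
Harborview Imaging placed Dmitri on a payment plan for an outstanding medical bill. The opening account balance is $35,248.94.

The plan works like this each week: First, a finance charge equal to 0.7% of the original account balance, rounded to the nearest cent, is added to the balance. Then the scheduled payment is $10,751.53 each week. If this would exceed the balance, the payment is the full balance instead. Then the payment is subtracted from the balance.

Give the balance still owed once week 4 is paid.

Week 1: opening $35,248.94; interest $246.74 → $35,495.68; payment $10,751.53; balance $24,744.15
Week 2: opening $24,744.15; interest $246.74 → $24,990.89; payment $10,751.53; balance $14,239.36
Week 3: opening $14,239.36; interest $246.74 → $14,486.10; payment $10,751.53; balance $3,734.57
Week 4: opening $3,734.57; interest $246.74 → $3,981.31; payment $3,981.31; balance $0.00

$0.00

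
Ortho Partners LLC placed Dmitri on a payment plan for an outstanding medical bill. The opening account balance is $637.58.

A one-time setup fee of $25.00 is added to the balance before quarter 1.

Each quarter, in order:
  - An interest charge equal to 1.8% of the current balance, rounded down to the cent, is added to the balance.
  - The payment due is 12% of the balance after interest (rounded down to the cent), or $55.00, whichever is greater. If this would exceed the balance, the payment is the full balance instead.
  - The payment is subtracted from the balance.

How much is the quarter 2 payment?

Quarter 1: opening $662.58; interest $11.92 → $674.50; payment $80.94; balance $593.56
Quarter 2: opening $593.56; interest $10.68 → $604.24; payment $72.50; balance $531.74

$72.50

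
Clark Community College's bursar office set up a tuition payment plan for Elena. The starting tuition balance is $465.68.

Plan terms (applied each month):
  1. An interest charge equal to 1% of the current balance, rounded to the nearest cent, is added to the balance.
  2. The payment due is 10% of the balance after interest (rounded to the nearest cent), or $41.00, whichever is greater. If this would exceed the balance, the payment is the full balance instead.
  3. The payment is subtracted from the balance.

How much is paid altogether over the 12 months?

# | Opening | Interest | Payment | End bal
1 | $465.68 | $4.66 | $47.03 | $423.31
2 | $423.31 | $4.23 | $42.75 | $384.79
3 | $384.79 | $3.85 | $41.00 | $347.64
4 | $347.64 | $3.48 | $41.00 | $310.12
5 | $310.12 | $3.10 | $41.00 | $272.22
6 | $272.22 | $2.72 | $41.00 | $233.94
7 | $233.94 | $2.34 | $41.00 | $195.28
8 | $195.28 | $1.95 | $41.00 | $156.23
9 | $156.23 | $1.56 | $41.00 | $116.79
10 | $116.79 | $1.17 | $41.00 | $76.96
11 | $76.96 | $0.77 | $41.00 | $36.73
12 | $36.73 | $0.37 | $37.10 | $0.00
Total paid: $495.88

$495.88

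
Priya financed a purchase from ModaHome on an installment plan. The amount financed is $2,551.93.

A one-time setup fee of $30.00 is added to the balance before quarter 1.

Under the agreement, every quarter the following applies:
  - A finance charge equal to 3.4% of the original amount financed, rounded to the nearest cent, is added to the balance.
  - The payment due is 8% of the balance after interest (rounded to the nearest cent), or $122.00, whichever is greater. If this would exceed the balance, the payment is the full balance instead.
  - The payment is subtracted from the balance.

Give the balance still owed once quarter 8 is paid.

$1,810.83

Quarter 1: $2,581.93 +$86.77 interest = $2,668.70; pay $213.50 → $2,455.20
Quarter 2: $2,455.20 +$86.77 interest = $2,541.97; pay $203.36 → $2,338.61
Quarter 3: $2,338.61 +$86.77 interest = $2,425.38; pay $194.03 → $2,231.35
Quarter 4: $2,231.35 +$86.77 interest = $2,318.12; pay $185.45 → $2,132.67
Quarter 5: $2,132.67 +$86.77 interest = $2,219.44; pay $177.56 → $2,041.88
Quarter 6: $2,041.88 +$86.77 interest = $2,128.65; pay $170.29 → $1,958.36
Quarter 7: $1,958.36 +$86.77 interest = $2,045.13; pay $163.61 → $1,881.52
Quarter 8: $1,881.52 +$86.77 interest = $1,968.29; pay $157.46 → $1,810.83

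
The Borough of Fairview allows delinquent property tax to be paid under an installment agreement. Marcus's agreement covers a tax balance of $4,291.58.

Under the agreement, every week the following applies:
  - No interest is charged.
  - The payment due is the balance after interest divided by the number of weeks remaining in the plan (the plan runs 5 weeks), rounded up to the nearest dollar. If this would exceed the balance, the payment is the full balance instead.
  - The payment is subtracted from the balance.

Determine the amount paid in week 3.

$858.00

Week 1: opening $4,291.58; payment $859.00; balance $3,432.58
Week 2: opening $3,432.58; payment $859.00; balance $2,573.58
Week 3: opening $2,573.58; payment $858.00; balance $1,715.58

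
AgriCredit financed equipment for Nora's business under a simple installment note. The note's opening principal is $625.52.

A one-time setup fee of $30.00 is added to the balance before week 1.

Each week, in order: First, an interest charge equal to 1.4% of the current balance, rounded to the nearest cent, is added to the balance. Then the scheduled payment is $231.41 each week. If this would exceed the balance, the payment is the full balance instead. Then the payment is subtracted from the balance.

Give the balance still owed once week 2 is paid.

$207.95

# | Opening | Interest | Payment | End bal
1 | $655.52 | $9.18 | $231.41 | $433.29
2 | $433.29 | $6.07 | $231.41 | $207.95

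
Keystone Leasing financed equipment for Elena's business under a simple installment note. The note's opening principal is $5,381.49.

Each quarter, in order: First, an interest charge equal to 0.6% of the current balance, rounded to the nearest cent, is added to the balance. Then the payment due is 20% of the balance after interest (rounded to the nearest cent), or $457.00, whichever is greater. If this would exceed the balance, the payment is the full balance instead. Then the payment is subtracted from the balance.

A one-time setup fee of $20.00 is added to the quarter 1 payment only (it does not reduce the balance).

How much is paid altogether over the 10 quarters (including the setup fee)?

Quarter 1: opening $5,381.49; interest $32.29 → $5,413.78; payment $1,082.76 (+ $20.00 fee); balance $4,331.02
Quarter 2: opening $4,331.02; interest $25.99 → $4,357.01; payment $871.40; balance $3,485.61
Quarter 3: opening $3,485.61; interest $20.91 → $3,506.52; payment $701.30; balance $2,805.22
Quarter 4: opening $2,805.22; interest $16.83 → $2,822.05; payment $564.41; balance $2,257.64
Quarter 5: opening $2,257.64; interest $13.55 → $2,271.19; payment $457.00; balance $1,814.19
Quarter 6: opening $1,814.19; interest $10.89 → $1,825.08; payment $457.00; balance $1,368.08
Quarter 7: opening $1,368.08; interest $8.21 → $1,376.29; payment $457.00; balance $919.29
Quarter 8: opening $919.29; interest $5.52 → $924.81; payment $457.00; balance $467.81
Quarter 9: opening $467.81; interest $2.81 → $470.62; payment $457.00; balance $13.62
Quarter 10: opening $13.62; interest $0.08 → $13.70; payment $13.70; balance $0.00
Total paid: $5,538.57

$5,538.57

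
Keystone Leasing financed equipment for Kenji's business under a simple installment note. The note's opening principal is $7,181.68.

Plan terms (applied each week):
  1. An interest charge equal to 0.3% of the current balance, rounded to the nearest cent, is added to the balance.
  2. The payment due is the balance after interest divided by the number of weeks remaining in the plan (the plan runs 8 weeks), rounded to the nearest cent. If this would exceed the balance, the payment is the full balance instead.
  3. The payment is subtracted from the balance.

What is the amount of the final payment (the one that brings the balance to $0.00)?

Week 1: $7,181.68 +$21.55 interest = $7,203.23; pay $900.40 → $6,302.83
Week 2: $6,302.83 +$18.91 interest = $6,321.74; pay $903.11 → $5,418.63
Week 3: $5,418.63 +$16.26 interest = $5,434.89; pay $905.82 → $4,529.07
Week 4: $4,529.07 +$13.59 interest = $4,542.66; pay $908.53 → $3,634.13
Week 5: $3,634.13 +$10.90 interest = $3,645.03; pay $911.26 → $2,733.77
Week 6: $2,733.77 +$8.20 interest = $2,741.97; pay $913.99 → $1,827.98
Week 7: $1,827.98 +$5.48 interest = $1,833.46; pay $916.73 → $916.73
Week 8: $916.73 +$2.75 interest = $919.48; pay $919.48 → $0.00

$919.48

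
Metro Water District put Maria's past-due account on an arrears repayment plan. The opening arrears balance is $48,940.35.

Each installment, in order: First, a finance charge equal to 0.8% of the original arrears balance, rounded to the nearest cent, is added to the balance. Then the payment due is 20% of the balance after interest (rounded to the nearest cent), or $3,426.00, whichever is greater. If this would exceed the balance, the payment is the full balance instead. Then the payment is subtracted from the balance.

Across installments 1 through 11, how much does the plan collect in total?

$53,247.07

Installment 1: $48,940.35 +$391.52 interest = $49,331.87; pay $9,866.37 → $39,465.50
Installment 2: $39,465.50 +$391.52 interest = $39,857.02; pay $7,971.40 → $31,885.62
Installment 3: $31,885.62 +$391.52 interest = $32,277.14; pay $6,455.43 → $25,821.71
Installment 4: $25,821.71 +$391.52 interest = $26,213.23; pay $5,242.65 → $20,970.58
Installment 5: $20,970.58 +$391.52 interest = $21,362.10; pay $4,272.42 → $17,089.68
Installment 6: $17,089.68 +$391.52 interest = $17,481.20; pay $3,496.24 → $13,984.96
Installment 7: $13,984.96 +$391.52 interest = $14,376.48; pay $3,426.00 → $10,950.48
Installment 8: $10,950.48 +$391.52 interest = $11,342.00; pay $3,426.00 → $7,916.00
Installment 9: $7,916.00 +$391.52 interest = $8,307.52; pay $3,426.00 → $4,881.52
Installment 10: $4,881.52 +$391.52 interest = $5,273.04; pay $3,426.00 → $1,847.04
Installment 11: $1,847.04 +$391.52 interest = $2,238.56; pay $2,238.56 → $0.00
Total paid: $53,247.07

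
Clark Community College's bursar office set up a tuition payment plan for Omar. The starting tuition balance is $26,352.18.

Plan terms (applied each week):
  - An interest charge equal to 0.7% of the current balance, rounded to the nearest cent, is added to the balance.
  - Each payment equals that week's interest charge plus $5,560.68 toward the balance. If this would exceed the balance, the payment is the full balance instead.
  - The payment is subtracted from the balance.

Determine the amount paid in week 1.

$5,745.15

Week 1: opening $26,352.18; interest $184.47 → $26,536.65; payment $5,745.15; balance $20,791.50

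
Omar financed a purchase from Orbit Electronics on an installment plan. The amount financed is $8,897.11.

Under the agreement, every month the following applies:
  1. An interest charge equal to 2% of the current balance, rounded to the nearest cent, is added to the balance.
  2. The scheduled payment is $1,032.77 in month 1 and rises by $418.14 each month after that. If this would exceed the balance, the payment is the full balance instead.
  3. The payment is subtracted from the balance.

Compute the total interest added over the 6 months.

$634.47

# | Opening | Interest | Payment | End bal
1 | $8,897.11 | $177.94 | $1,032.77 | $8,042.28
2 | $8,042.28 | $160.85 | $1,450.91 | $6,752.22
3 | $6,752.22 | $135.04 | $1,869.05 | $5,018.21
4 | $5,018.21 | $100.36 | $2,287.19 | $2,831.38
5 | $2,831.38 | $56.63 | $2,705.33 | $182.68
6 | $182.68 | $3.65 | $186.33 | $0.00
Total interest: $177.94 + $160.85 + $135.04 + $100.36 + $56.63 + $3.65 = $634.47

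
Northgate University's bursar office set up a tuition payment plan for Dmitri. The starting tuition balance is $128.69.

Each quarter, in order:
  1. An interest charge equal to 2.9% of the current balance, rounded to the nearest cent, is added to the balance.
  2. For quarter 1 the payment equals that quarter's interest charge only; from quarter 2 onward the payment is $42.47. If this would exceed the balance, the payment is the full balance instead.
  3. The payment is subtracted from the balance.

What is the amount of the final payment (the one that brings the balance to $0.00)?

$9.33

Quarter 1: $128.69 +$3.73 interest = $132.42; pay $3.73 → $128.69
Quarter 2: $128.69 +$3.73 interest = $132.42; pay $42.47 → $89.95
Quarter 3: $89.95 +$2.61 interest = $92.56; pay $42.47 → $50.09
Quarter 4: $50.09 +$1.45 interest = $51.54; pay $42.47 → $9.07
Quarter 5: $9.07 +$0.26 interest = $9.33; pay $9.33 → $0.00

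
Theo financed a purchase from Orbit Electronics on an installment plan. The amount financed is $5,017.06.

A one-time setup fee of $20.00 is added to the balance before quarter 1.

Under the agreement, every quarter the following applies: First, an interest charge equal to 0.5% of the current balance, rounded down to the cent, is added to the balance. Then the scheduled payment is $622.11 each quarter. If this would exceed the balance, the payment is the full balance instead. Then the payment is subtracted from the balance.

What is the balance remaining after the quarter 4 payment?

Quarter 1: $5,037.06 +$25.18 interest = $5,062.24; pay $622.11 → $4,440.13
Quarter 2: $4,440.13 +$22.20 interest = $4,462.33; pay $622.11 → $3,840.22
Quarter 3: $3,840.22 +$19.20 interest = $3,859.42; pay $622.11 → $3,237.31
Quarter 4: $3,237.31 +$16.18 interest = $3,253.49; pay $622.11 → $2,631.38

$2,631.38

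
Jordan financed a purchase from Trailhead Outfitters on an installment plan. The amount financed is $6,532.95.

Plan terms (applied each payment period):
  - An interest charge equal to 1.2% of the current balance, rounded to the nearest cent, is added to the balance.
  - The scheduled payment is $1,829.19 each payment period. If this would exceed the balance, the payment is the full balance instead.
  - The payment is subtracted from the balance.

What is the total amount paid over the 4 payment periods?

$6,719.47

Payment period 1: opening $6,532.95; interest $78.40 → $6,611.35; payment $1,829.19; balance $4,782.16
Payment period 2: opening $4,782.16; interest $57.39 → $4,839.55; payment $1,829.19; balance $3,010.36
Payment period 3: opening $3,010.36; interest $36.12 → $3,046.48; payment $1,829.19; balance $1,217.29
Payment period 4: opening $1,217.29; interest $14.61 → $1,231.90; payment $1,231.90; balance $0.00
Total paid: $6,719.47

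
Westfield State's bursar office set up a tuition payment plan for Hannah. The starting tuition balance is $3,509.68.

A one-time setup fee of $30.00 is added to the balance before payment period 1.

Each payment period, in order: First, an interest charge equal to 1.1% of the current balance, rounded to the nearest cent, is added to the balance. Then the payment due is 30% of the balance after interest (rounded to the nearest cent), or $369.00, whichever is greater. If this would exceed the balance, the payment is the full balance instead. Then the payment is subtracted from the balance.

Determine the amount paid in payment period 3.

$537.69

# | Opening | Interest | Payment | End bal
1 | $3,539.68 | $38.94 | $1,073.59 | $2,505.03
2 | $2,505.03 | $27.56 | $759.78 | $1,772.81
3 | $1,772.81 | $19.50 | $537.69 | $1,254.62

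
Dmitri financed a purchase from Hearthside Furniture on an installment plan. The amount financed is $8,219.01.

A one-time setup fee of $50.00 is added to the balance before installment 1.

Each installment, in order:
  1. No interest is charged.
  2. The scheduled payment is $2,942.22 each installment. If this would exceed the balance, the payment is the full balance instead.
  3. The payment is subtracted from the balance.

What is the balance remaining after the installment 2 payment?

$2,384.57

Installment 1: opening $8,269.01; payment $2,942.22; balance $5,326.79
Installment 2: opening $5,326.79; payment $2,942.22; balance $2,384.57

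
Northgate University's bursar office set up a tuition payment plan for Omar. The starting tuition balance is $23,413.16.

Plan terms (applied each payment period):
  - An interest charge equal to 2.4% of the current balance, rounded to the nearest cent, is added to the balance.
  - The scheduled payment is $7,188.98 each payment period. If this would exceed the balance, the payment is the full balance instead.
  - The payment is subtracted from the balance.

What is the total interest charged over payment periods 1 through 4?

$1,278.01

Payment period 1: $23,413.16 +$561.92 interest = $23,975.08; pay $7,188.98 → $16,786.10
Payment period 2: $16,786.10 +$402.87 interest = $17,188.97; pay $7,188.98 → $9,999.99
Payment period 3: $9,999.99 +$240.00 interest = $10,239.99; pay $7,188.98 → $3,051.01
Payment period 4: $3,051.01 +$73.22 interest = $3,124.23; pay $3,124.23 → $0.00
Total interest: $561.92 + $402.87 + $240.00 + $73.22 = $1,278.01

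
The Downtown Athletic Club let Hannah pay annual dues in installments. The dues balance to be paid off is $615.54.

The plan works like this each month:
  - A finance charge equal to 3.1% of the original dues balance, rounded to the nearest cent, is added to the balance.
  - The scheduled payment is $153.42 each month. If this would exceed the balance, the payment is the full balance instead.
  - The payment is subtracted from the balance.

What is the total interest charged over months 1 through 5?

Month 1: $615.54 +$19.08 interest = $634.62; pay $153.42 → $481.20
Month 2: $481.20 +$19.08 interest = $500.28; pay $153.42 → $346.86
Month 3: $346.86 +$19.08 interest = $365.94; pay $153.42 → $212.52
Month 4: $212.52 +$19.08 interest = $231.60; pay $153.42 → $78.18
Month 5: $78.18 +$19.08 interest = $97.26; pay $97.26 → $0.00
Total interest: $19.08 + $19.08 + $19.08 + $19.08 + $19.08 = $95.40

$95.40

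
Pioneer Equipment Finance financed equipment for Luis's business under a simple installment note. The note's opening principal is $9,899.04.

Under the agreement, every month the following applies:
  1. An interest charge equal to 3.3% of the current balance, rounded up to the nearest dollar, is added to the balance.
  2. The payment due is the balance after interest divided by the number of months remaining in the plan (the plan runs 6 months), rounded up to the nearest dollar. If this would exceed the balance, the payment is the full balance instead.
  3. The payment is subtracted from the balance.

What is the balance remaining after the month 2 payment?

# | Opening | Interest | Payment | End bal
1 | $9,899.04 | $327.00 | $1,705.00 | $8,521.04
2 | $8,521.04 | $282.00 | $1,761.00 | $7,042.04

$7,042.04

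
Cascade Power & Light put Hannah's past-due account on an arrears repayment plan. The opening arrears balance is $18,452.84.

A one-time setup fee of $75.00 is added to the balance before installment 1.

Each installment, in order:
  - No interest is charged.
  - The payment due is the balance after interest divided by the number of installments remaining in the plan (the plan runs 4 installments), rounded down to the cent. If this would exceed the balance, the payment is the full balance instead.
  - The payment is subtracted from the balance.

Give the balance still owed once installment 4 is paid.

# | Opening | Payment | End bal
1 | $18,527.84 | $4,631.96 | $13,895.88
2 | $13,895.88 | $4,631.96 | $9,263.92
3 | $9,263.92 | $4,631.96 | $4,631.96
4 | $4,631.96 | $4,631.96 | $0.00

$0.00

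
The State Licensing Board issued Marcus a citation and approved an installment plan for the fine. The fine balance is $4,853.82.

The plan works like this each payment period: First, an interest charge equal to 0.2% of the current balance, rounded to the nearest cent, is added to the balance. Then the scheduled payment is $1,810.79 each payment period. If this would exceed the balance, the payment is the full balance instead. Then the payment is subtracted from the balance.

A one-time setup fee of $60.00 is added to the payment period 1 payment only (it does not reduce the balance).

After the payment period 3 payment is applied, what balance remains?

$0.00

# | Opening | Interest | Payment | Fee | End bal
1 | $4,853.82 | $9.71 | $1,810.79 | $60.00 | $3,052.74
2 | $3,052.74 | $6.11 | $1,810.79 | — | $1,248.06
3 | $1,248.06 | $2.50 | $1,250.56 | — | $0.00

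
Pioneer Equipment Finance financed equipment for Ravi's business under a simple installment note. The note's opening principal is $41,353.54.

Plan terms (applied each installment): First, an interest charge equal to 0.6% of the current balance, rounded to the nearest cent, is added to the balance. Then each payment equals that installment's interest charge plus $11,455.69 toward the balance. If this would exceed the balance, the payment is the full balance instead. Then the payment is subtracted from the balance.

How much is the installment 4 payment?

# | Opening | Interest | Payment | End bal
1 | $41,353.54 | $248.12 | $11,703.81 | $29,897.85
2 | $29,897.85 | $179.39 | $11,635.08 | $18,442.16
3 | $18,442.16 | $110.65 | $11,566.34 | $6,986.47
4 | $6,986.47 | $41.92 | $7,028.39 | $0.00

$7,028.39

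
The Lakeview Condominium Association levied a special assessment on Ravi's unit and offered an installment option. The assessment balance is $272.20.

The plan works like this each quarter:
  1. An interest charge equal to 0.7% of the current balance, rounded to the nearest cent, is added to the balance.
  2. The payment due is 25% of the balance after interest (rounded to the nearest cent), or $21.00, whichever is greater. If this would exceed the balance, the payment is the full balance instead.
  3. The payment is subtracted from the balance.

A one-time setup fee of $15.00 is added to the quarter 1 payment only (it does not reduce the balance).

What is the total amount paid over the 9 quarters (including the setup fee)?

$294.08

Quarter 1: opening $272.20; interest $1.91 → $274.11; payment $68.53 (+ $15.00 fee); balance $205.58
Quarter 2: opening $205.58; interest $1.44 → $207.02; payment $51.76; balance $155.26
Quarter 3: opening $155.26; interest $1.09 → $156.35; payment $39.09; balance $117.26
Quarter 4: opening $117.26; interest $0.82 → $118.08; payment $29.52; balance $88.56
Quarter 5: opening $88.56; interest $0.62 → $89.18; payment $22.30; balance $66.88
Quarter 6: opening $66.88; interest $0.47 → $67.35; payment $21.00; balance $46.35
Quarter 7: opening $46.35; interest $0.32 → $46.67; payment $21.00; balance $25.67
Quarter 8: opening $25.67; interest $0.18 → $25.85; payment $21.00; balance $4.85
Quarter 9: opening $4.85; interest $0.03 → $4.88; payment $4.88; balance $0.00
Total paid: $294.08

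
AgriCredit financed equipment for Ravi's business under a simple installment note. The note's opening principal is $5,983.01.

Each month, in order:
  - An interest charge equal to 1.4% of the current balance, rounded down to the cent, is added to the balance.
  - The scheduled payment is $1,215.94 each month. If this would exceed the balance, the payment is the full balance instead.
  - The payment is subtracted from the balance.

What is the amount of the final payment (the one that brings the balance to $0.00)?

$163.61

Month 1: $5,983.01 +$83.76 interest = $6,066.77; pay $1,215.94 → $4,850.83
Month 2: $4,850.83 +$67.91 interest = $4,918.74; pay $1,215.94 → $3,702.80
Month 3: $3,702.80 +$51.83 interest = $3,754.63; pay $1,215.94 → $2,538.69
Month 4: $2,538.69 +$35.54 interest = $2,574.23; pay $1,215.94 → $1,358.29
Month 5: $1,358.29 +$19.01 interest = $1,377.30; pay $1,215.94 → $161.36
Month 6: $161.36 +$2.25 interest = $163.61; pay $163.61 → $0.00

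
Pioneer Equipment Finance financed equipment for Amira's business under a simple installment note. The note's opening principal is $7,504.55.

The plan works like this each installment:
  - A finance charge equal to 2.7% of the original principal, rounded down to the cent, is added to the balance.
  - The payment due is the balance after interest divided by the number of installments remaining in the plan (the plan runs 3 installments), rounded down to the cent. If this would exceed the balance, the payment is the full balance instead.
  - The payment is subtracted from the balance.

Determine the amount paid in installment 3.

$2,872.99

Installment 1: $7,504.55 +$202.62 interest = $7,707.17; pay $2,569.05 → $5,138.12
Installment 2: $5,138.12 +$202.62 interest = $5,340.74; pay $2,670.37 → $2,670.37
Installment 3: $2,670.37 +$202.62 interest = $2,872.99; pay $2,872.99 → $0.00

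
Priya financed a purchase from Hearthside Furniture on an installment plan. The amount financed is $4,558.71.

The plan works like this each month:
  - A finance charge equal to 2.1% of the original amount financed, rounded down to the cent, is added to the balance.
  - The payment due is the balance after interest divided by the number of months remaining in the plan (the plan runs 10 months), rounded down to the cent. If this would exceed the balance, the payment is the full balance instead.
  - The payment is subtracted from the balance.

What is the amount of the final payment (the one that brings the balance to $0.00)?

# | Opening | Interest | Payment | End bal
1 | $4,558.71 | $95.73 | $465.44 | $4,189.00
2 | $4,189.00 | $95.73 | $476.08 | $3,808.65
3 | $3,808.65 | $95.73 | $488.04 | $3,416.34
4 | $3,416.34 | $95.73 | $501.72 | $3,010.35
5 | $3,010.35 | $95.73 | $517.68 | $2,588.40
6 | $2,588.40 | $95.73 | $536.82 | $2,147.31
7 | $2,147.31 | $95.73 | $560.76 | $1,682.28
8 | $1,682.28 | $95.73 | $592.67 | $1,185.34
9 | $1,185.34 | $95.73 | $640.53 | $640.54
10 | $640.54 | $95.73 | $736.27 | $0.00

$736.27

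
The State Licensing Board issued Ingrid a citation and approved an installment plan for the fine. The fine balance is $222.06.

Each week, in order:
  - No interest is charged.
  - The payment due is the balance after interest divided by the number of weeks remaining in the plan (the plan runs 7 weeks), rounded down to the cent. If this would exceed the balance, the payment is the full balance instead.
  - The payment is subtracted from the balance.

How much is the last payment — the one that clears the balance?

$31.73

Week 1: opening $222.06; payment $31.72; balance $190.34
Week 2: opening $190.34; payment $31.72; balance $158.62
Week 3: opening $158.62; payment $31.72; balance $126.90
Week 4: opening $126.90; payment $31.72; balance $95.18
Week 5: opening $95.18; payment $31.72; balance $63.46
Week 6: opening $63.46; payment $31.73; balance $31.73
Week 7: opening $31.73; payment $31.73; balance $0.00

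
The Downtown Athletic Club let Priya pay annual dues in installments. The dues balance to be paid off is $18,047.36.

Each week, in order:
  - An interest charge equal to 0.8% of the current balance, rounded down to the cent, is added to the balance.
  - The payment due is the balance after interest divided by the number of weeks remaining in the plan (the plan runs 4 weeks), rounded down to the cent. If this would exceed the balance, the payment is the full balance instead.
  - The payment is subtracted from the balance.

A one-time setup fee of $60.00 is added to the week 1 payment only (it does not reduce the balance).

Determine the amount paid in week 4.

Week 1: $18,047.36 +$144.37 interest = $18,191.73; pay $4,547.93 (+ $60.00 fee) → $13,643.80
Week 2: $13,643.80 +$109.15 interest = $13,752.95; pay $4,584.31 → $9,168.64
Week 3: $9,168.64 +$73.34 interest = $9,241.98; pay $4,620.99 → $4,620.99
Week 4: $4,620.99 +$36.96 interest = $4,657.95; pay $4,657.95 → $0.00

$4,657.95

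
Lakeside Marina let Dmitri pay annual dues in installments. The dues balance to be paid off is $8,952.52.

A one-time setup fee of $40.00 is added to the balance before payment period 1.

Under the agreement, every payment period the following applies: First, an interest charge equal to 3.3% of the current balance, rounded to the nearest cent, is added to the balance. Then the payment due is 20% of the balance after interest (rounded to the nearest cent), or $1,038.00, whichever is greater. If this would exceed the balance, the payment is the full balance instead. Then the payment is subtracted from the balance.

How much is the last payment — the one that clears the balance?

$427.35

Payment period 1: $8,992.52 +$296.75 interest = $9,289.27; pay $1,857.85 → $7,431.42
Payment period 2: $7,431.42 +$245.24 interest = $7,676.66; pay $1,535.33 → $6,141.33
Payment period 3: $6,141.33 +$202.66 interest = $6,343.99; pay $1,268.80 → $5,075.19
Payment period 4: $5,075.19 +$167.48 interest = $5,242.67; pay $1,048.53 → $4,194.14
Payment period 5: $4,194.14 +$138.41 interest = $4,332.55; pay $1,038.00 → $3,294.55
Payment period 6: $3,294.55 +$108.72 interest = $3,403.27; pay $1,038.00 → $2,365.27
Payment period 7: $2,365.27 +$78.05 interest = $2,443.32; pay $1,038.00 → $1,405.32
Payment period 8: $1,405.32 +$46.38 interest = $1,451.70; pay $1,038.00 → $413.70
Payment period 9: $413.70 +$13.65 interest = $427.35; pay $427.35 → $0.00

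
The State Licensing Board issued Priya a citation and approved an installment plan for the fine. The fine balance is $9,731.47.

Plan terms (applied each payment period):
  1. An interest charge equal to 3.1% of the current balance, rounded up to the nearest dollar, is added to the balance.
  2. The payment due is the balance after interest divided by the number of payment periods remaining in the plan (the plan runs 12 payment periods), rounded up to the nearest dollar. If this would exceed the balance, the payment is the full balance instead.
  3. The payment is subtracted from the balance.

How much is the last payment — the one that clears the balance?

Payment period 1: opening $9,731.47; interest $302.00 → $10,033.47; payment $837.00; balance $9,196.47
Payment period 2: opening $9,196.47; interest $286.00 → $9,482.47; payment $863.00; balance $8,619.47
Payment period 3: opening $8,619.47; interest $268.00 → $8,887.47; payment $889.00; balance $7,998.47
Payment period 4: opening $7,998.47; interest $248.00 → $8,246.47; payment $917.00; balance $7,329.47
Payment period 5: opening $7,329.47; interest $228.00 → $7,557.47; payment $945.00; balance $6,612.47
Payment period 6: opening $6,612.47; interest $205.00 → $6,817.47; payment $974.00; balance $5,843.47
Payment period 7: opening $5,843.47; interest $182.00 → $6,025.47; payment $1,005.00; balance $5,020.47
Payment period 8: opening $5,020.47; interest $156.00 → $5,176.47; payment $1,036.00; balance $4,140.47
Payment period 9: opening $4,140.47; interest $129.00 → $4,269.47; payment $1,068.00; balance $3,201.47
Payment period 10: opening $3,201.47; interest $100.00 → $3,301.47; payment $1,101.00; balance $2,200.47
Payment period 11: opening $2,200.47; interest $69.00 → $2,269.47; payment $1,135.00; balance $1,134.47
Payment period 12: opening $1,134.47; interest $36.00 → $1,170.47; payment $1,170.47; balance $0.00

$1,170.47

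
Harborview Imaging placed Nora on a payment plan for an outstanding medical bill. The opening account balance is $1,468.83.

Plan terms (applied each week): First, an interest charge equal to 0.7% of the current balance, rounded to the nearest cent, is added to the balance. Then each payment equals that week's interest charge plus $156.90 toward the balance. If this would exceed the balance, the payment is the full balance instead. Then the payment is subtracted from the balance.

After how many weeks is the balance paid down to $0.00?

Week 1: $1,468.83 +$10.28 interest = $1,479.11; pay $167.18 → $1,311.93
Week 2: $1,311.93 +$9.18 interest = $1,321.11; pay $166.08 → $1,155.03
Week 3: $1,155.03 +$8.09 interest = $1,163.12; pay $164.99 → $998.13
Week 4: $998.13 +$6.99 interest = $1,005.12; pay $163.89 → $841.23
Week 5: $841.23 +$5.89 interest = $847.12; pay $162.79 → $684.33
Week 6: $684.33 +$4.79 interest = $689.12; pay $161.69 → $527.43
Week 7: $527.43 +$3.69 interest = $531.12; pay $160.59 → $370.53
Week 8: $370.53 +$2.59 interest = $373.12; pay $159.49 → $213.63
Week 9: $213.63 +$1.50 interest = $215.13; pay $158.40 → $56.73
Week 10: $56.73 +$0.40 interest = $57.13; pay $57.13 → $0.00
Balance reaches $0.00 in week 10.

10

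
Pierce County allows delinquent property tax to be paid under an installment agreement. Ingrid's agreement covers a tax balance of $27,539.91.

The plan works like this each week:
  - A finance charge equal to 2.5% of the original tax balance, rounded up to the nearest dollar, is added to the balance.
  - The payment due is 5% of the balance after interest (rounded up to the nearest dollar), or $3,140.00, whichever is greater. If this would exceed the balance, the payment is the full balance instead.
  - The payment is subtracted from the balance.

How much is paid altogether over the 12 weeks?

$35,807.91

Week 1: opening $27,539.91; interest $689.00 → $28,228.91; payment $3,140.00; balance $25,088.91
Week 2: opening $25,088.91; interest $689.00 → $25,777.91; payment $3,140.00; balance $22,637.91
Week 3: opening $22,637.91; interest $689.00 → $23,326.91; payment $3,140.00; balance $20,186.91
Week 4: opening $20,186.91; interest $689.00 → $20,875.91; payment $3,140.00; balance $17,735.91
Week 5: opening $17,735.91; interest $689.00 → $18,424.91; payment $3,140.00; balance $15,284.91
Week 6: opening $15,284.91; interest $689.00 → $15,973.91; payment $3,140.00; balance $12,833.91
Week 7: opening $12,833.91; interest $689.00 → $13,522.91; payment $3,140.00; balance $10,382.91
Week 8: opening $10,382.91; interest $689.00 → $11,071.91; payment $3,140.00; balance $7,931.91
Week 9: opening $7,931.91; interest $689.00 → $8,620.91; payment $3,140.00; balance $5,480.91
Week 10: opening $5,480.91; interest $689.00 → $6,169.91; payment $3,140.00; balance $3,029.91
Week 11: opening $3,029.91; interest $689.00 → $3,718.91; payment $3,140.00; balance $578.91
Week 12: opening $578.91; interest $689.00 → $1,267.91; payment $1,267.91; balance $0.00
Total paid: $35,807.91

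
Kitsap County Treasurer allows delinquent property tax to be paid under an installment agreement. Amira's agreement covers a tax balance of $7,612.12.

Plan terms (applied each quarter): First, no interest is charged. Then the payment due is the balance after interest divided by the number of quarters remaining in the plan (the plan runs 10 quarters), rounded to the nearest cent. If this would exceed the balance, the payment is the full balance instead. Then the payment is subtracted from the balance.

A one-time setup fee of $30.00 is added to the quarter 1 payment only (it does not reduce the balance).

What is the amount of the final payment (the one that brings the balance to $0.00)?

# | Opening | Payment | Fee | End bal
1 | $7,612.12 | $761.21 | $30.00 | $6,850.91
2 | $6,850.91 | $761.21 | — | $6,089.70
3 | $6,089.70 | $761.21 | — | $5,328.49
4 | $5,328.49 | $761.21 | — | $4,567.28
5 | $4,567.28 | $761.21 | — | $3,806.07
6 | $3,806.07 | $761.21 | — | $3,044.86
7 | $3,044.86 | $761.22 | — | $2,283.64
8 | $2,283.64 | $761.21 | — | $1,522.43
9 | $1,522.43 | $761.22 | — | $761.21
10 | $761.21 | $761.21 | — | $0.00

$761.21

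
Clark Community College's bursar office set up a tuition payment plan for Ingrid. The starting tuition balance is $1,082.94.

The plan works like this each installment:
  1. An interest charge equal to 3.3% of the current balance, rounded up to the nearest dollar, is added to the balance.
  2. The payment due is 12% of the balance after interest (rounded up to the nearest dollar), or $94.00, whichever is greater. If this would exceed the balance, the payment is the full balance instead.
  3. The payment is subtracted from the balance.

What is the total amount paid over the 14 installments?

$1,344.94

Installment 1: $1,082.94 +$36.00 interest = $1,118.94; pay $135.00 → $983.94
Installment 2: $983.94 +$33.00 interest = $1,016.94; pay $123.00 → $893.94
Installment 3: $893.94 +$30.00 interest = $923.94; pay $111.00 → $812.94
Installment 4: $812.94 +$27.00 interest = $839.94; pay $101.00 → $738.94
Installment 5: $738.94 +$25.00 interest = $763.94; pay $94.00 → $669.94
Installment 6: $669.94 +$23.00 interest = $692.94; pay $94.00 → $598.94
Installment 7: $598.94 +$20.00 interest = $618.94; pay $94.00 → $524.94
Installment 8: $524.94 +$18.00 interest = $542.94; pay $94.00 → $448.94
Installment 9: $448.94 +$15.00 interest = $463.94; pay $94.00 → $369.94
Installment 10: $369.94 +$13.00 interest = $382.94; pay $94.00 → $288.94
Installment 11: $288.94 +$10.00 interest = $298.94; pay $94.00 → $204.94
Installment 12: $204.94 +$7.00 interest = $211.94; pay $94.00 → $117.94
Installment 13: $117.94 +$4.00 interest = $121.94; pay $94.00 → $27.94
Installment 14: $27.94 +$1.00 interest = $28.94; pay $28.94 → $0.00
Total paid: $1,344.94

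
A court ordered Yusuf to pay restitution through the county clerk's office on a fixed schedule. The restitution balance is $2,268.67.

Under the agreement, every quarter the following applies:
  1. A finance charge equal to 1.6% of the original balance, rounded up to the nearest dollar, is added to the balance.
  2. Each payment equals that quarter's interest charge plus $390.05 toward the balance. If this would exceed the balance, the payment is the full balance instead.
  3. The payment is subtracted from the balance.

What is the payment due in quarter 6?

$355.42

Quarter 1: opening $2,268.67; interest $37.00 → $2,305.67; payment $427.05; balance $1,878.62
Quarter 2: opening $1,878.62; interest $37.00 → $1,915.62; payment $427.05; balance $1,488.57
Quarter 3: opening $1,488.57; interest $37.00 → $1,525.57; payment $427.05; balance $1,098.52
Quarter 4: opening $1,098.52; interest $37.00 → $1,135.52; payment $427.05; balance $708.47
Quarter 5: opening $708.47; interest $37.00 → $745.47; payment $427.05; balance $318.42
Quarter 6: opening $318.42; interest $37.00 → $355.42; payment $355.42; balance $0.00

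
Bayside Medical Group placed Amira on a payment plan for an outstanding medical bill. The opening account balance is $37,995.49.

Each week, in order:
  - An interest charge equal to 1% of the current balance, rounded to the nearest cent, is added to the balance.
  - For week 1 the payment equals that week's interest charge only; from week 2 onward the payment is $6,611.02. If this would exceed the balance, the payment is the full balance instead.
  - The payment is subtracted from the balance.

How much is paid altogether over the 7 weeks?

$39,707.95

Week 1: opening $37,995.49; interest $379.95 → $38,375.44; payment $379.95; balance $37,995.49
Week 2: opening $37,995.49; interest $379.95 → $38,375.44; payment $6,611.02; balance $31,764.42
Week 3: opening $31,764.42; interest $317.64 → $32,082.06; payment $6,611.02; balance $25,471.04
Week 4: opening $25,471.04; interest $254.71 → $25,725.75; payment $6,611.02; balance $19,114.73
Week 5: opening $19,114.73; interest $191.15 → $19,305.88; payment $6,611.02; balance $12,694.86
Week 6: opening $12,694.86; interest $126.95 → $12,821.81; payment $6,611.02; balance $6,210.79
Week 7: opening $6,210.79; interest $62.11 → $6,272.90; payment $6,272.90; balance $0.00
Total paid: $39,707.95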